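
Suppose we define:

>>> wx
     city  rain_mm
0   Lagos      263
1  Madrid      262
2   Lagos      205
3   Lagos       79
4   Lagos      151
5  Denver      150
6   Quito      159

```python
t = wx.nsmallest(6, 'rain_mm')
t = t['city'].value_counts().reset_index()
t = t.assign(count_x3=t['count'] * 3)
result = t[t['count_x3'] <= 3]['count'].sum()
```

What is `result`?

3

take 6 rows with smallest rain_mm:
     city  rain_mm
3   Lagos       79
5  Denver      150
4   Lagos      151
6   Quito      159
2   Lagos      205
1  Madrid      262
value_counts of city:
city
Lagos     3
Denver    1
Quito     1
Madrid    1
Name: count, dtype: int64
reset_index():
     city  count
0   Lagos      3
1  Denver      1
2   Quito      1
3  Madrid      1
add column count_x3 = t['count'] * 3:
     city  count  count_x3
0   Lagos      3         9
1  Denver      1         3
2   Quito      1         3
3  Madrid      1         3
filter rows where count_x3 <= 3:
     city  count  count_x3
1  Denver      1         3
2   Quito      1         3
3  Madrid      1         3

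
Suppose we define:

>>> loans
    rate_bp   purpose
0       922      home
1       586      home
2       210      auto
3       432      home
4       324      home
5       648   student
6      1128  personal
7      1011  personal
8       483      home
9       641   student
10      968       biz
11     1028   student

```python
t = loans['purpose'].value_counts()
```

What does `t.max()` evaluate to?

5

value_counts of purpose:
purpose
home        5
student     3
personal    2
auto        1
biz         1
Name: count, dtype: int64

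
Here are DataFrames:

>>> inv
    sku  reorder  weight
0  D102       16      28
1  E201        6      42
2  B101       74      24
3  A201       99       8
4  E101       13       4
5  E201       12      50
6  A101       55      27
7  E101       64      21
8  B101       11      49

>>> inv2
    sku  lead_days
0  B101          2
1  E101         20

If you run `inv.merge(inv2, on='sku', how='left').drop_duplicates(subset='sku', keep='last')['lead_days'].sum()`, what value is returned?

22.0

merge on 'sku' (how='left') → 9 rows:
    sku  reorder  weight  lead_days
0  D102       16      28        NaN
1  E201        6      42        NaN
2  B101       74      24        2.0
3  A201       99       8        NaN
4  E101       13       4       20.0
5  E201       12      50        NaN
6  A101       55      27        NaN
7  E101       64      21       20.0
8  B101       11      49        2.0
drop duplicate sku (keep=last):
    sku  reorder  weight  lead_days
0  D102       16      28        NaN
3  A201       99       8        NaN
5  E201       12      50        NaN
6  A101       55      27        NaN
7  E101       64      21       20.0
8  B101       11      49        2.0
sum of column 'lead_days' → 22.0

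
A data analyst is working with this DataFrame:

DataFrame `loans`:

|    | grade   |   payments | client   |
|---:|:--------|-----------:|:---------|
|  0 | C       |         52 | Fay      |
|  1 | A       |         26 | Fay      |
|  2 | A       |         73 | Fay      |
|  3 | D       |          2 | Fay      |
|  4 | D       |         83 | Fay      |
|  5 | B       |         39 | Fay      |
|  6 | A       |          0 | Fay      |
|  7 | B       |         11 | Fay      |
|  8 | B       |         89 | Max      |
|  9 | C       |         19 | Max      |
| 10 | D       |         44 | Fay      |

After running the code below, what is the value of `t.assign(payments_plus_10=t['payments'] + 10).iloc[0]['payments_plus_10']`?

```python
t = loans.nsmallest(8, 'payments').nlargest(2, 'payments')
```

62

take 8 rows with smallest payments:
   grade  payments client
6      A         0    Fay
3      D         2    Fay
7      B        11    Fay
9      C        19    Max
1      A        26    Fay
5      B        39    Fay
10     D        44    Fay
0      C        52    Fay
take 2 rows with largest payments:
   grade  payments client
0      C        52    Fay
10     D        44    Fay
add column payments_plus_10 = t['payments'] + 10:
   grade  payments client  payments_plus_10
0      C        52    Fay                62
10     D        44    Fay                54
Reading off the value at position 0, column 'payments_plus_10', we get 62.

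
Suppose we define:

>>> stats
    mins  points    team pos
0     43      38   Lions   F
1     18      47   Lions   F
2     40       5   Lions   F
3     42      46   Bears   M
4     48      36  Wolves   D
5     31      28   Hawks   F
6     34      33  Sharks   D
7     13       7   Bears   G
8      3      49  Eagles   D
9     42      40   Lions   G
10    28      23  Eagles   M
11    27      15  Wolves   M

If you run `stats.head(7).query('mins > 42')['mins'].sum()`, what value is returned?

91

take first 7 rows:
   mins  points    team pos
0    43      38   Lions   F
1    18      47   Lions   F
2    40       5   Lions   F
3    42      46   Bears   M
4    48      36  Wolves   D
5    31      28   Hawks   F
6    34      33  Sharks   D
filter rows where mins > 42:
   mins  points    team pos
0    43      38   Lions   F
4    48      36  Wolves   D
The sum of column 'mins' is 91.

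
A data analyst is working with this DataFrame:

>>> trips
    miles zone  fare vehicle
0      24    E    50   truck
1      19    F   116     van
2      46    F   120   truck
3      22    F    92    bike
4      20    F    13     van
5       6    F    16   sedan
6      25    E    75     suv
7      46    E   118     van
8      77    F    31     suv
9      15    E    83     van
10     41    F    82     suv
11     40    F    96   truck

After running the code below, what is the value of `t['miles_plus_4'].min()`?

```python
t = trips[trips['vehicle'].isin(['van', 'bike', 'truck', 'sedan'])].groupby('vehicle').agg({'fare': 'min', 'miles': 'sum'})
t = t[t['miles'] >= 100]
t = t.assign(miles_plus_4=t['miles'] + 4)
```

104

filter rows where vehicle in ['van', 'bike', 'truck', 'sedan']:
    miles zone  fare vehicle
0      24    E    50   truck
1      19    F   116     van
2      46    F   120   truck
3      22    F    92    bike
4      20    F    13     van
5       6    F    16   sedan
7      46    E   118     van
9      15    E    83     van
11     40    F    96   truck
group by vehicle: min(fare), sum(miles):
         fare  miles
vehicle             
bike       92     22
sedan      16      6
truck      50    110
van        13    100
filter rows where miles >= 100:
         fare  miles
vehicle             
truck      50    110
van        13    100
add column miles_plus_4 = t['miles'] + 4:
         fare  miles  miles_plus_4
vehicle                           
truck      50    110           114
van        13    100           104
So min() = 104.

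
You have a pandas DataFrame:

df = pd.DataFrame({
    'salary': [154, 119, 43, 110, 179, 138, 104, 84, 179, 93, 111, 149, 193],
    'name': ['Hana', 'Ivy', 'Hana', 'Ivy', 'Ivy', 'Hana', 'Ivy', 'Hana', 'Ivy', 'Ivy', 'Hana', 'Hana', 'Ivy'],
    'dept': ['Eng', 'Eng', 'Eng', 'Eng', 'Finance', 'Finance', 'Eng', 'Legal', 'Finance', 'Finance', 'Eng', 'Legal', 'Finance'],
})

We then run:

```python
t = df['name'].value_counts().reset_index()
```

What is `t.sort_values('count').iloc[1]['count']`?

7

value_counts of name:
name
Ivy     7
Hana    6
Name: count, dtype: int64
reset_index():
   name  count
0   Ivy      7
1  Hana      6
sort by count:
   name  count
1  Hana      6
0   Ivy      7
value at position 1, column 'count' → 7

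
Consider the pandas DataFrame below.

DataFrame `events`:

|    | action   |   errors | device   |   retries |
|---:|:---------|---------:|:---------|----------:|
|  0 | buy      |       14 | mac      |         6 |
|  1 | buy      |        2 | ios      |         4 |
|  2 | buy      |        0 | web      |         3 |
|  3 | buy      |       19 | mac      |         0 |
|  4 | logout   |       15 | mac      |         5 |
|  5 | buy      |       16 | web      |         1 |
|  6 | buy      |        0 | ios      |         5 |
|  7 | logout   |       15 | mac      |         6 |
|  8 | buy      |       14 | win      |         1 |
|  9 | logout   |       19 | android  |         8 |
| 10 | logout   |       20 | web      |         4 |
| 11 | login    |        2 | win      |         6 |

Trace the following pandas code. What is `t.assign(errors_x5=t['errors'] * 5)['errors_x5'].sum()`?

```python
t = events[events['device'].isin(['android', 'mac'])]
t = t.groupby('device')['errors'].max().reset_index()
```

filter rows where device in ['android', 'mac']:
   action  errors   device  retries
0     buy      14      mac        6
3     buy      19      mac        0
4  logout      15      mac        5
7  logout      15      mac        6
9  logout      19  android        8
group by device, max of errors:
device
android    19
mac        19
Name: errors, dtype: int64
reset_index():
    device  errors
0  android      19
1      mac      19
add column errors_x5 = t['errors'] * 5:
    device  errors  errors_x5
0  android      19         95
1      mac      19         95
Taking the sum of column 'errors_x5' gives 190.

190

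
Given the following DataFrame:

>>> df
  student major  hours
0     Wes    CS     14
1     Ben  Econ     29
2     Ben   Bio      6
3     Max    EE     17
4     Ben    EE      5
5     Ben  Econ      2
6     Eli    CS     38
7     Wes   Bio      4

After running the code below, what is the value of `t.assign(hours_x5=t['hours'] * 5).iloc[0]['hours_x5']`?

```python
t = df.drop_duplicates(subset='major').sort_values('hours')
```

drop duplicate major (keep=first):
  student major  hours
0     Wes    CS     14
1     Ben  Econ     29
2     Ben   Bio      6
3     Max    EE     17
sort by hours:
  student major  hours
2     Ben   Bio      6
0     Wes    CS     14
3     Max    EE     17
1     Ben  Econ     29
add column hours_x5 = t['hours'] * 5:
  student major  hours  hours_x5
2     Ben   Bio      6        30
0     Wes    CS     14        70
3     Max    EE     17        85
1     Ben  Econ     29       145
value at position 0, column 'hours_x5' → 30

30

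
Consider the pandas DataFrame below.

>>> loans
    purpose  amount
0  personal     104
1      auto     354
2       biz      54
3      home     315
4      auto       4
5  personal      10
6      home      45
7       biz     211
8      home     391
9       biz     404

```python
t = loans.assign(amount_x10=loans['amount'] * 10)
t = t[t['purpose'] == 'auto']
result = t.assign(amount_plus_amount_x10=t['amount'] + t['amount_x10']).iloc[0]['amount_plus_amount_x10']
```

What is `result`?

add column amount_x10 = loans['amount'] * 10:
    purpose  amount  amount_x10
0  personal     104        1040
1      auto     354        3540
2       biz      54         540
3      home     315        3150
4      auto       4          40
5  personal      10         100
6      home      45         450
7       biz     211        2110
8      home     391        3910
9       biz     404        4040
filter rows where purpose == 'auto':
  purpose  amount  amount_x10
1    auto     354        3540
4    auto       4          40
add column amount_plus_amount_x10 = t['amount'] + t['amount_x10']:
  purpose  amount  amount_x10  amount_plus_amount_x10
1    auto     354        3540                    3894
4    auto       4          40                      44
So iloc[0]['amount_plus_amount_x10'] = 3894.

3894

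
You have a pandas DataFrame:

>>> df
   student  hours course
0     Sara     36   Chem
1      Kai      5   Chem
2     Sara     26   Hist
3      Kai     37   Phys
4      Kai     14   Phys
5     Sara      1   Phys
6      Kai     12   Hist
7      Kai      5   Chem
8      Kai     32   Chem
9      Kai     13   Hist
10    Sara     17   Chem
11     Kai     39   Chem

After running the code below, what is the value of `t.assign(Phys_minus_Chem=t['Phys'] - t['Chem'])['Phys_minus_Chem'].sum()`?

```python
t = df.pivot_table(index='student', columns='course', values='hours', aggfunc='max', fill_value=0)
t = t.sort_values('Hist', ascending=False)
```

pivot: rows=student, cols=course, max(hours):
course   Chem  Hist  Phys
student                  
Kai        39    13    37
Sara       36    26     1
sort by Hist descending:
course   Chem  Hist  Phys
student                  
Sara       36    26     1
Kai        39    13    37
add column Phys_minus_Chem = t['Phys'] - t['Chem']:
course   Chem  Hist  Phys  Phys_minus_Chem
student                                   
Sara       36    26     1              -35
Kai        39    13    37               -2

-37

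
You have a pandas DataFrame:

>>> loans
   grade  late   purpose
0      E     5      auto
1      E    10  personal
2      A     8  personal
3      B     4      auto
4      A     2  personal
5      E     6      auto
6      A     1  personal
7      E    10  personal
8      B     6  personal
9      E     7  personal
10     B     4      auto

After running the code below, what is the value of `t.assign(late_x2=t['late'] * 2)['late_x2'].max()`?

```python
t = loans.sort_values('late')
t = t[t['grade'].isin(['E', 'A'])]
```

sort by late:
   grade  late   purpose
6      A     1  personal
4      A     2  personal
3      B     4      auto
10     B     4      auto
0      E     5      auto
5      E     6      auto
8      B     6  personal
9      E     7  personal
2      A     8  personal
1      E    10  personal
7      E    10  personal
filter rows where grade in ['E', 'A']:
  grade  late   purpose
6     A     1  personal
4     A     2  personal
0     E     5      auto
5     E     6      auto
9     E     7  personal
2     A     8  personal
1     E    10  personal
7     E    10  personal
add column late_x2 = t['late'] * 2:
  grade  late   purpose  late_x2
6     A     1  personal        2
4     A     2  personal        4
0     E     5      auto       10
5     E     6      auto       12
9     E     7  personal       14
2     A     8  personal       16
1     E    10  personal       20
7     E    10  personal       20
Finally, max of column 'late_x2' = 20.

20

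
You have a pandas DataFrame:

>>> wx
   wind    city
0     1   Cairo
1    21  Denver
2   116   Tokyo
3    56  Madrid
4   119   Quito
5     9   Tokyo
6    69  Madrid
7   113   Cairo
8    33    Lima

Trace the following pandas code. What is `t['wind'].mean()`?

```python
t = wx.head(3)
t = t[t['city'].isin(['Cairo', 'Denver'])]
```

take first 3 rows:
   wind    city
0     1   Cairo
1    21  Denver
2   116   Tokyo
filter rows where city in ['Cairo', 'Denver']:
   wind    city
0     1   Cairo
1    21  Denver
The mean of column 'wind' is 11.0.

11.0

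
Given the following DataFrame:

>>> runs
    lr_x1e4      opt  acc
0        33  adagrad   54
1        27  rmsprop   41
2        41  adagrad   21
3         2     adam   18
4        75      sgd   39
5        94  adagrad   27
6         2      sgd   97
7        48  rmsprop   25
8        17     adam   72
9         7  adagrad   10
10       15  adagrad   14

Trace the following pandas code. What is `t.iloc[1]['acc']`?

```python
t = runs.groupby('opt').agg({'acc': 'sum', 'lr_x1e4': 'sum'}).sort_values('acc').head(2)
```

90

group by opt: sum(acc), sum(lr_x1e4):
         acc  lr_x1e4
opt                  
adagrad  126      190
adam      90       19
rmsprop   66       75
sgd      136       77
sort by acc:
         acc  lr_x1e4
opt                  
rmsprop   66       75
adam      90       19
adagrad  126      190
sgd      136       77
take first 2 rows:
         acc  lr_x1e4
opt                  
rmsprop   66       75
adam      90       19
value at position 1, column 'acc' → 90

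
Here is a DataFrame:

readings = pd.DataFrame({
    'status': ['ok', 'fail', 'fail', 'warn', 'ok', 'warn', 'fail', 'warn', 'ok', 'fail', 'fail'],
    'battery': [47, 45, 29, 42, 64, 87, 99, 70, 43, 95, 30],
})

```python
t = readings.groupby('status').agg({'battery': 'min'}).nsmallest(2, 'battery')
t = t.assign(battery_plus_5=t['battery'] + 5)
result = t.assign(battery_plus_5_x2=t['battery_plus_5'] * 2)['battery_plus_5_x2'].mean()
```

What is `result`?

group by status, min of battery:
        battery
status         
fail         29
ok           43
warn         42
take 2 rows with smallest battery:
        battery
status         
fail         29
warn         42
add column battery_plus_5 = t['battery'] + 5:
        battery  battery_plus_5
status                         
fail         29              34
warn         42              47
add column battery_plus_5_x2 = t['battery_plus_5'] * 2:
        battery  battery_plus_5  battery_plus_5_x2
status                                            
fail         29              34                 68
warn         42              47                 94
Hence 81.0.

81.0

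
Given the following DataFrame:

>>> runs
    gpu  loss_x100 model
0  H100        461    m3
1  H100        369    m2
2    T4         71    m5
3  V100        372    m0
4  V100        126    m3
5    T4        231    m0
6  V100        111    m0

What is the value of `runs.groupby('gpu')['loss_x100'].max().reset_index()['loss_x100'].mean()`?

group by gpu, max of loss_x100:
gpu
H100    461
T4      231
V100    372
Name: loss_x100, dtype: int64
reset_index():
    gpu  loss_x100
0  H100        461
1    T4        231
2  V100        372

354.666666667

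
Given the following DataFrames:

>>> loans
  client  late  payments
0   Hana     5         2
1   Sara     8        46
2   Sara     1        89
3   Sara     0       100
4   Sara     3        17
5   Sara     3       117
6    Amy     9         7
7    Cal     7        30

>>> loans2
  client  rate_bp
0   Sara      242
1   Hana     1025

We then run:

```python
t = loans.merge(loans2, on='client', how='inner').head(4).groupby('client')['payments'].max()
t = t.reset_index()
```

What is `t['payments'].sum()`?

102

merge on 'client' (how='inner') → 6 rows:
  client  late  payments  rate_bp
0   Hana     5         2     1025
1   Sara     8        46      242
2   Sara     1        89      242
3   Sara     0       100      242
4   Sara     3        17      242
5   Sara     3       117      242
take first 4 rows:
  client  late  payments  rate_bp
0   Hana     5         2     1025
1   Sara     8        46      242
2   Sara     1        89      242
3   Sara     0       100      242
group by client, max of payments:
client
Hana      2
Sara    100
Name: payments, dtype: int64
reset_index():
  client  payments
0   Hana         2
1   Sara       100
Hence 102.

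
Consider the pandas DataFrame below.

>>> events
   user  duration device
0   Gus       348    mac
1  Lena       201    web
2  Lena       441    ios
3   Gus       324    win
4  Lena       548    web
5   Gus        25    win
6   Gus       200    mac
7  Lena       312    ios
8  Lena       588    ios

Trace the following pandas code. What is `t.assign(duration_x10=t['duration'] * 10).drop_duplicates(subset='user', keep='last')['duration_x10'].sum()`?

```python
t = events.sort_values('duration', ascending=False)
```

2260

sort by duration descending:
   user  duration device
8  Lena       588    ios
4  Lena       548    web
2  Lena       441    ios
0   Gus       348    mac
3   Gus       324    win
7  Lena       312    ios
1  Lena       201    web
6   Gus       200    mac
5   Gus        25    win
add column duration_x10 = t['duration'] * 10:
   user  duration device  duration_x10
8  Lena       588    ios          5880
4  Lena       548    web          5480
2  Lena       441    ios          4410
0   Gus       348    mac          3480
3   Gus       324    win          3240
7  Lena       312    ios          3120
1  Lena       201    web          2010
6   Gus       200    mac          2000
5   Gus        25    win           250
drop duplicate user (keep=last):
   user  duration device  duration_x10
1  Lena       201    web          2010
5   Gus        25    win           250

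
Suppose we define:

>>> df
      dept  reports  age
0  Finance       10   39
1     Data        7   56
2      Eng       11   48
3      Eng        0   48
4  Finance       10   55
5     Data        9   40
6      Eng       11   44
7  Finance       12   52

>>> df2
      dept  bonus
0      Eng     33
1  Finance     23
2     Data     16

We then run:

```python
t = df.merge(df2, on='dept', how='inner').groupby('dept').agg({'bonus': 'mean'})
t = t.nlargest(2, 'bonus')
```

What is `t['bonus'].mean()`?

merge on 'dept' (how='inner') → 8 rows:
      dept  reports  age  bonus
0  Finance       10   39     23
1     Data        7   56     16
2      Eng       11   48     33
3      Eng        0   48     33
4  Finance       10   55     23
5     Data        9   40     16
6      Eng       11   44     33
7  Finance       12   52     23
group by dept, mean of bonus:
         bonus
dept          
Data      16.0
Eng       33.0
Finance   23.0
take 2 rows with largest bonus:
         bonus
dept          
Eng       33.0
Finance   23.0
Reading off the mean of column 'bonus', we get 28.0.

28.0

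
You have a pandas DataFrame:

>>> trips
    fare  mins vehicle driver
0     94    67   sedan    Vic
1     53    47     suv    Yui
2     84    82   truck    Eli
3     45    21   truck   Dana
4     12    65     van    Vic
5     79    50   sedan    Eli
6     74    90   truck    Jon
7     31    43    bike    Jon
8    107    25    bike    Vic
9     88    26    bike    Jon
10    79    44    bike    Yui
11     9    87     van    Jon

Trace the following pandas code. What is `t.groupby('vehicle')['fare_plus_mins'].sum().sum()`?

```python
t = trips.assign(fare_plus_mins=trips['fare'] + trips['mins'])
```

1402

add column fare_plus_mins = trips['fare'] + trips['mins']:
    fare  mins vehicle driver  fare_plus_mins
0     94    67   sedan    Vic             161
1     53    47     suv    Yui             100
2     84    82   truck    Eli             166
3     45    21   truck   Dana              66
4     12    65     van    Vic              77
5     79    50   sedan    Eli             129
6     74    90   truck    Jon             164
7     31    43    bike    Jon              74
8    107    25    bike    Vic             132
9     88    26    bike    Jon             114
10    79    44    bike    Yui             123
11     9    87     van    Jon              96
group by vehicle, sum of fare_plus_mins:
vehicle
bike     443
sedan    290
suv      100
truck    396
van      173
Name: fare_plus_mins, dtype: int64
Reading off the sum of the resulting series, we get 1402.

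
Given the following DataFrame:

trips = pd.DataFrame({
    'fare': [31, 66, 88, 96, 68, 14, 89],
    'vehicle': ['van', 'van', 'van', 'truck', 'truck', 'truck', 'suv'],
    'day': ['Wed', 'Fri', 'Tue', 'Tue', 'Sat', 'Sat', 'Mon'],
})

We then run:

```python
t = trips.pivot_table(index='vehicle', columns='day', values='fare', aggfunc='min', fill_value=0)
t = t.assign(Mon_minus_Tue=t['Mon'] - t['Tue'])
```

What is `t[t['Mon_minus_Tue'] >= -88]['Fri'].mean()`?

pivot: rows=vehicle, cols=day, min(fare):
day      Fri  Mon  Sat  Tue  Wed
vehicle                         
suv        0   89    0    0    0
truck      0    0   14   96    0
van       66    0    0   88   31
add column Mon_minus_Tue = t['Mon'] - t['Tue']:
day      Fri  Mon  Sat  Tue  Wed  Mon_minus_Tue
vehicle                                        
suv        0   89    0    0    0             89
truck      0    0   14   96    0            -96
van       66    0    0   88   31            -88
filter rows where Mon_minus_Tue >= -88:
day      Fri  Mon  Sat  Tue  Wed  Mon_minus_Tue
vehicle                                        
suv        0   89    0    0    0             89
van       66    0    0   88   31            -88
Hence 33.0.

33.0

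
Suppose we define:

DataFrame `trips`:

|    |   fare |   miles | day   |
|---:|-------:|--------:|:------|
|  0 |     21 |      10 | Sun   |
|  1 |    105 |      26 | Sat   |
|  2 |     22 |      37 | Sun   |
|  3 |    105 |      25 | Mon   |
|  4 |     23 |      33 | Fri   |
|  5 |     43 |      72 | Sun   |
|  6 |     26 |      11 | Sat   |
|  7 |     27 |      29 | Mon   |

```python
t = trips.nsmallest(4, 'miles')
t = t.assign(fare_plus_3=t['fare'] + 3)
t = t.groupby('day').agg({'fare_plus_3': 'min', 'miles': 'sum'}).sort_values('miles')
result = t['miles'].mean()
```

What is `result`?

24.0

take 4 rows with smallest miles:
   fare  miles  day
0    21     10  Sun
6    26     11  Sat
3   105     25  Mon
1   105     26  Sat
add column fare_plus_3 = t['fare'] + 3:
   fare  miles  day  fare_plus_3
0    21     10  Sun           24
6    26     11  Sat           29
3   105     25  Mon          108
1   105     26  Sat          108
group by day: min(fare_plus_3), sum(miles):
     fare_plus_3  miles
day                    
Mon          108     25
Sat           29     37
Sun           24     10
sort by miles:
     fare_plus_3  miles
day                    
Sun           24     10
Mon          108     25
Sat           29     37
mean of column 'miles' → 24.0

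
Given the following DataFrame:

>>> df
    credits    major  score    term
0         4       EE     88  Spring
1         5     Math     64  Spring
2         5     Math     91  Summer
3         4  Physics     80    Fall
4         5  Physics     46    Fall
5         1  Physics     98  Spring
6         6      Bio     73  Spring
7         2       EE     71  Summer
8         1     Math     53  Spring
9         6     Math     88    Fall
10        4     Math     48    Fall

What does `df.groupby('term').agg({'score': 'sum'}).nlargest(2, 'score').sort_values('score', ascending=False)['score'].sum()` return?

group by term, sum of score:
        score
term         
Fall      262
Spring    376
Summer    162
take 2 rows with largest score:
        score
term         
Spring    376
Fall      262
sort by score descending:
        score
term         
Spring    376
Fall      262
Hence 638.

638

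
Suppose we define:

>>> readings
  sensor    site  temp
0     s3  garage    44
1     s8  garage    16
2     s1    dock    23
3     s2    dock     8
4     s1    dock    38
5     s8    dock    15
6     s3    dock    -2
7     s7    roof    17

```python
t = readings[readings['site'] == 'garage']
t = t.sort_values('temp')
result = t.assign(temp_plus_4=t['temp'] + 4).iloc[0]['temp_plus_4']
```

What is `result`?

filter rows where site == 'garage':
  sensor    site  temp
0     s3  garage    44
1     s8  garage    16
sort by temp:
  sensor    site  temp
1     s8  garage    16
0     s3  garage    44
add column temp_plus_4 = t['temp'] + 4:
  sensor    site  temp  temp_plus_4
1     s8  garage    16           20
0     s3  garage    44           48
Then the value at position 0, column 'temp_plus_4': 20

20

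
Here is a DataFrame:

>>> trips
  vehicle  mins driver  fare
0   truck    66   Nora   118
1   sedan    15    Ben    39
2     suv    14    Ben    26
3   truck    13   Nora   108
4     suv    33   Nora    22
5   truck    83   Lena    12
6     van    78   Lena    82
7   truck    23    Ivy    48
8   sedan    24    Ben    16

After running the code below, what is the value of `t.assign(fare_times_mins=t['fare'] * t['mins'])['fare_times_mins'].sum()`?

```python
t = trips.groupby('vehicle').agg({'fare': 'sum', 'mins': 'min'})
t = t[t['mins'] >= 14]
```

group by vehicle: sum(fare), min(mins):
         fare  mins
vehicle            
sedan      55    15
suv        48    14
truck     286    13
van        82    78
filter rows where mins >= 14:
         fare  mins
vehicle            
sedan      55    15
suv        48    14
van        82    78
add column fare_times_mins = t['fare'] * t['mins']:
         fare  mins  fare_times_mins
vehicle                             
sedan      55    15              825
suv        48    14              672
van        82    78             6396

7893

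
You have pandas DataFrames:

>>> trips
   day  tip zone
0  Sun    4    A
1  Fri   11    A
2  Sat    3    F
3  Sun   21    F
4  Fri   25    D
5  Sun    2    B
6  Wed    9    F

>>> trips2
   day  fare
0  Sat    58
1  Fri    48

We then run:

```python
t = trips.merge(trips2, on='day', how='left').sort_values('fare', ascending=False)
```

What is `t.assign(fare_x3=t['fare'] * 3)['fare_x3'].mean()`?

merge on 'day' (how='left') → 7 rows:
   day  tip zone  fare
0  Sun    4    A   NaN
1  Fri   11    A  48.0
2  Sat    3    F  58.0
3  Sun   21    F   NaN
4  Fri   25    D  48.0
5  Sun    2    B   NaN
6  Wed    9    F   NaN
sort by fare descending:
   day  tip zone  fare
2  Sat    3    F  58.0
1  Fri   11    A  48.0
4  Fri   25    D  48.0
0  Sun    4    A   NaN
3  Sun   21    F   NaN
5  Sun    2    B   NaN
6  Wed    9    F   NaN
add column fare_x3 = t['fare'] * 3:
   day  tip zone  fare  fare_x3
2  Sat    3    F  58.0    174.0
1  Fri   11    A  48.0    144.0
4  Fri   25    D  48.0    144.0
0  Sun    4    A   NaN      NaN
3  Sun   21    F   NaN      NaN
5  Sun    2    B   NaN      NaN
6  Wed    9    F   NaN      NaN
Hence 154.0.

154.0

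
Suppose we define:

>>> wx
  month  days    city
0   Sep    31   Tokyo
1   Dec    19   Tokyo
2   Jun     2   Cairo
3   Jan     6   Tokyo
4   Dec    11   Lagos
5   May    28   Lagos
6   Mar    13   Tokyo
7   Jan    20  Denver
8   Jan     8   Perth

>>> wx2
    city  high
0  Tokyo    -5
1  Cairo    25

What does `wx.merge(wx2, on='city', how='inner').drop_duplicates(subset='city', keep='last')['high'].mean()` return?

10.0

merge on 'city' (how='inner') → 5 rows:
  month  days   city  high
0   Sep    31  Tokyo    -5
1   Dec    19  Tokyo    -5
2   Jun     2  Cairo    25
3   Jan     6  Tokyo    -5
4   Mar    13  Tokyo    -5
drop duplicate city (keep=last):
  month  days   city  high
2   Jun     2  Cairo    25
4   Mar    13  Tokyo    -5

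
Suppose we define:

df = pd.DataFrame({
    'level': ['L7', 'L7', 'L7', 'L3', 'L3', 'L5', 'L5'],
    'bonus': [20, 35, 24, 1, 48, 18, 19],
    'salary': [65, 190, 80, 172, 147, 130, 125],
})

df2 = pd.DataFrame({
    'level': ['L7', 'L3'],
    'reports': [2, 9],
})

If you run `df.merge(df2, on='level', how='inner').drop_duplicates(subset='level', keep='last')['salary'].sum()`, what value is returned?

merge on 'level' (how='inner') → 5 rows:
  level  bonus  salary  reports
0    L7     20      65        2
1    L7     35     190        2
2    L7     24      80        2
3    L3      1     172        9
4    L3     48     147        9
drop duplicate level (keep=last):
  level  bonus  salary  reports
2    L7     24      80        2
4    L3     48     147        9
The sum of column 'salary' is 227.

227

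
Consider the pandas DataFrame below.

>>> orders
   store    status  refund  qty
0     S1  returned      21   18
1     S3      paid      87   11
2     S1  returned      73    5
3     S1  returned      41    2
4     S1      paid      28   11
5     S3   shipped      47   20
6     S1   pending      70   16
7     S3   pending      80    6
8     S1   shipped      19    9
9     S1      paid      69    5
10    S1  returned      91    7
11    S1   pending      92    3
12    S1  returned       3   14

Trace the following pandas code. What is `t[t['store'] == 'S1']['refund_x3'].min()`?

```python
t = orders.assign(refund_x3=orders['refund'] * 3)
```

add column refund_x3 = orders['refund'] * 3:
   store    status  refund  qty  refund_x3
0     S1  returned      21   18         63
1     S3      paid      87   11        261
2     S1  returned      73    5        219
3     S1  returned      41    2        123
4     S1      paid      28   11         84
5     S3   shipped      47   20        141
6     S1   pending      70   16        210
7     S3   pending      80    6        240
8     S1   shipped      19    9         57
9     S1      paid      69    5        207
10    S1  returned      91    7        273
11    S1   pending      92    3        276
12    S1  returned       3   14          9
filter rows where store == 'S1':
   store    status  refund  qty  refund_x3
0     S1  returned      21   18         63
2     S1  returned      73    5        219
3     S1  returned      41    2        123
4     S1      paid      28   11         84
6     S1   pending      70   16        210
8     S1   shipped      19    9         57
9     S1      paid      69    5        207
10    S1  returned      91    7        273
11    S1   pending      92    3        276
12    S1  returned       3   14          9
The min of column 'refund_x3' is 9.

9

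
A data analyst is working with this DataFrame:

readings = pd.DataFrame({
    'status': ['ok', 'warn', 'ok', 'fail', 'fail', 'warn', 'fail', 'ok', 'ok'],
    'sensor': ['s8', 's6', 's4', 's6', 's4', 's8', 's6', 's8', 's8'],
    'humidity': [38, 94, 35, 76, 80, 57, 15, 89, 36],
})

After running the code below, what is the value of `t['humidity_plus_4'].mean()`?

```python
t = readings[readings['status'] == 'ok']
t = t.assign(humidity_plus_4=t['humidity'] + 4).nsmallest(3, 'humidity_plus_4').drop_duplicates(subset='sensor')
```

39.5

filter rows where status == 'ok':
  status sensor  humidity
0     ok     s8        38
2     ok     s4        35
7     ok     s8        89
8     ok     s8        36
add column humidity_plus_4 = t['humidity'] + 4:
  status sensor  humidity  humidity_plus_4
0     ok     s8        38               42
2     ok     s4        35               39
7     ok     s8        89               93
8     ok     s8        36               40
take 3 rows with smallest humidity_plus_4:
  status sensor  humidity  humidity_plus_4
2     ok     s4        35               39
8     ok     s8        36               40
0     ok     s8        38               42
drop duplicate sensor (keep=first):
  status sensor  humidity  humidity_plus_4
2     ok     s4        35               39
8     ok     s8        36               40
Taking the mean of column 'humidity_plus_4' gives 39.5.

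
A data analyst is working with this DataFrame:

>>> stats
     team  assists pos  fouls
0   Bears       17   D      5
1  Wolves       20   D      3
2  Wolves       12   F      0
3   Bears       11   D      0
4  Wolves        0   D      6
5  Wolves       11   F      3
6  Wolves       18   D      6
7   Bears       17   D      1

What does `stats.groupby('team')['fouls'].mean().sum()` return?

group by team, mean of fouls:
team
Bears     2.0
Wolves    3.6
Name: fouls, dtype: float64

5.6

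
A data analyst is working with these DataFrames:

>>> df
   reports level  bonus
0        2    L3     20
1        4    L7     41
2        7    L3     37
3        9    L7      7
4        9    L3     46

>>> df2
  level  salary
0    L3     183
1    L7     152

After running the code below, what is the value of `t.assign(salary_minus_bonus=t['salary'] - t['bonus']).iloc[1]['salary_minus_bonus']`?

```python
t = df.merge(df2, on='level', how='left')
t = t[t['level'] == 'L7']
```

merge on 'level' (how='left') → 5 rows:
   reports level  bonus  salary
0        2    L3     20     183
1        4    L7     41     152
2        7    L3     37     183
3        9    L7      7     152
4        9    L3     46     183
filter rows where level == 'L7':
   reports level  bonus  salary
1        4    L7     41     152
3        9    L7      7     152
add column salary_minus_bonus = t['salary'] - t['bonus']:
   reports level  bonus  salary  salary_minus_bonus
1        4    L7     41     152                 111
3        9    L7      7     152                 145
The value at position 1, column 'salary_minus_bonus' is 145.

145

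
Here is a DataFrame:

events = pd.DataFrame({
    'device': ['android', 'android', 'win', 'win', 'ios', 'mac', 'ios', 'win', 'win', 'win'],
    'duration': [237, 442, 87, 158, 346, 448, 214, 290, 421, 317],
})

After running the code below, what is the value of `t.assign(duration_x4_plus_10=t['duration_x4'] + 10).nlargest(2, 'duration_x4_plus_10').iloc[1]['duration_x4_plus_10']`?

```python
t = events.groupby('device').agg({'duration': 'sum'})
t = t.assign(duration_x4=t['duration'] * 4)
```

2726

group by device, sum of duration:
         duration
device           
android       679
ios           560
mac           448
win          1273
add column duration_x4 = t['duration'] * 4:
         duration  duration_x4
device                        
android       679         2716
ios           560         2240
mac           448         1792
win          1273         5092
add column duration_x4_plus_10 = t['duration_x4'] + 10:
         duration  duration_x4  duration_x4_plus_10
device                                             
android       679         2716                 2726
ios           560         2240                 2250
mac           448         1792                 1802
win          1273         5092                 5102
take 2 rows with largest duration_x4_plus_10:
         duration  duration_x4  duration_x4_plus_10
device                                             
win          1273         5092                 5102
android       679         2716                 2726
The value at position 1, column 'duration_x4_plus_10' is 2726.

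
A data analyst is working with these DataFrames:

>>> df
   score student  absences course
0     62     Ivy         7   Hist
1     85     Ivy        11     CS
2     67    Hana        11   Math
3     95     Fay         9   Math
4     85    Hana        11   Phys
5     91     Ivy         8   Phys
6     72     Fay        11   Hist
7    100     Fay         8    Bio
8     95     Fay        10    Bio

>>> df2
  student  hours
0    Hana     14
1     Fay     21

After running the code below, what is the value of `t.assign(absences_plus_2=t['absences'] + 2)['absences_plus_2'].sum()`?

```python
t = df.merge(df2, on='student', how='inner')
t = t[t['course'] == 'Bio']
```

merge on 'student' (how='inner') → 6 rows:
   score student  absences course  hours
0     67    Hana        11   Math     14
1     95     Fay         9   Math     21
2     85    Hana        11   Phys     14
3     72     Fay        11   Hist     21
4    100     Fay         8    Bio     21
5     95     Fay        10    Bio     21
filter rows where course == 'Bio':
   score student  absences course  hours
4    100     Fay         8    Bio     21
5     95     Fay        10    Bio     21
add column absences_plus_2 = t['absences'] + 2:
   score student  absences course  hours  absences_plus_2
4    100     Fay         8    Bio     21               10
5     95     Fay        10    Bio     21               12

22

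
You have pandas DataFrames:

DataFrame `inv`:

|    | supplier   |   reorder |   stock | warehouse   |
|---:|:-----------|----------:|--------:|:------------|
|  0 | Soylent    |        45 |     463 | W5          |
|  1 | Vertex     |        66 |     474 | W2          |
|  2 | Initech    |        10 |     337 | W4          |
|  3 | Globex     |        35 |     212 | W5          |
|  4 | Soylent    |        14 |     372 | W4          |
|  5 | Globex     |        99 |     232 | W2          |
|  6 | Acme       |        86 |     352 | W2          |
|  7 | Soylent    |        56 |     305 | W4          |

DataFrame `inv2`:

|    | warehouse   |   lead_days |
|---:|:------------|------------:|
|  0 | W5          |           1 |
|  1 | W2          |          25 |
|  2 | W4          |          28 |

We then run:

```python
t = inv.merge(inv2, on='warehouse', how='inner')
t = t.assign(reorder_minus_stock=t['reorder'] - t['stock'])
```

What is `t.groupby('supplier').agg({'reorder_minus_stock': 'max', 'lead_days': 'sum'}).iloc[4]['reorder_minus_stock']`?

-408

merge on 'warehouse' (how='inner') → 8 rows:
  supplier  reorder  stock warehouse  lead_days
0  Soylent       45    463        W5          1
1   Vertex       66    474        W2         25
2  Initech       10    337        W4         28
3   Globex       35    212        W5          1
4  Soylent       14    372        W4         28
5   Globex       99    232        W2         25
6     Acme       86    352        W2         25
7  Soylent       56    305        W4         28
add column reorder_minus_stock = t['reorder'] - t['stock']:
  supplier  reorder  stock warehouse  lead_days  reorder_minus_stock
0  Soylent       45    463        W5          1                 -418
1   Vertex       66    474        W2         25                 -408
2  Initech       10    337        W4         28                 -327
3   Globex       35    212        W5          1                 -177
4  Soylent       14    372        W4         28                 -358
5   Globex       99    232        W2         25                 -133
6     Acme       86    352        W2         25                 -266
7  Soylent       56    305        W4         28                 -249
group by supplier: max(reorder_minus_stock), sum(lead_days):
          reorder_minus_stock  lead_days
supplier                                
Acme                     -266         25
Globex                   -133         26
Initech                  -327         28
Soylent                  -249         57
Vertex                   -408         25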